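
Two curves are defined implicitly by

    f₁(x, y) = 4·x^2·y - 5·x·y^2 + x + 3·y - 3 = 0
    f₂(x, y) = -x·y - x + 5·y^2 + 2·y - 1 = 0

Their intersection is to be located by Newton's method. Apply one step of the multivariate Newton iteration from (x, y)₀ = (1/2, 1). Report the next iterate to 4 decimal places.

(-2.7500, 0.0000)

At (1/2, 1): F = (-1.0000, 5.0000).
Jacobian J = [[8·x·y - 5·y^2 + 1, 4·x^2 - 10·x·y + 3], [-y - 1, -x + 10·y + 2]].
At the point, J = [[0.0000, -1.0000], [-2.0000, 11.5000]] (det J = -2.0000).
Solving J·Δ = −F gives Δ = (-3.2500, -1.0000).
Then the next iterate is (x, y)₁ = (-2.7500, 0.0000).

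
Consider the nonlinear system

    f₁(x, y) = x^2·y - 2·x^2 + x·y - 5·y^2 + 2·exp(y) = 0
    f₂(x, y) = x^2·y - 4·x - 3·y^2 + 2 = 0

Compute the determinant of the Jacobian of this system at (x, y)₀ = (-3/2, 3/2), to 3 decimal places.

-65.186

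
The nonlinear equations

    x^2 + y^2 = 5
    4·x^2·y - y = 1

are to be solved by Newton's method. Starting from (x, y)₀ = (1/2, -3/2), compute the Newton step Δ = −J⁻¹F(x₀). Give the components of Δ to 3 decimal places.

At (1/2, -3/2): F = (-2.500, -1.000).
Jacobian J = [[2·x, 2·y], [8·x·y, 4·x^2 - 1]].
At the point, J = [[1.000, -3.000], [-6.000, 0.000]] (det J = -18.000).
Solving J·Δ = −F gives Δ = (-0.167, -0.889).

(-0.167, -0.889)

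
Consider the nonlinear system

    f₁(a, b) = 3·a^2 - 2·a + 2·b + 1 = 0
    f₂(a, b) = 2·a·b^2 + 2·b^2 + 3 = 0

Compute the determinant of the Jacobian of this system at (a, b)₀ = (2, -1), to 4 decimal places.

-124.0000

J = [[6·a - 2, 2], [2·b^2, 4·a·b + 4·b]].
At the point, J = [[10.0000, 2.0000], [2.0000, -12.0000]].
det J = -124.0000.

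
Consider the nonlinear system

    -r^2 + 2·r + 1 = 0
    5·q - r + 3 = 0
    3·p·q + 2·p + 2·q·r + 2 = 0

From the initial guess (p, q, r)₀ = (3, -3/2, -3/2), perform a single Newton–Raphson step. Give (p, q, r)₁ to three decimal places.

At (3, -3/2, -3/2): F = (-4.250, -3.000, -1.000).
Jacobian J = [[0, 0, -2·r + 2], [0, 5, -1], [3·q + 2, 3·p + 2·r, 2·q]].
At the point, J = [[0.000, 0.000, 5.000], [0.000, 5.000, -1.000], [-2.500, 6.000, -3.000]] (det J = 62.500).
Solving J·Δ = −F gives Δ = (0.428, 0.770, 0.850).
Then the next iterate is (p, q, r)₁ = (3.428, -0.730, -0.650).

(3.428, -0.730, -0.650)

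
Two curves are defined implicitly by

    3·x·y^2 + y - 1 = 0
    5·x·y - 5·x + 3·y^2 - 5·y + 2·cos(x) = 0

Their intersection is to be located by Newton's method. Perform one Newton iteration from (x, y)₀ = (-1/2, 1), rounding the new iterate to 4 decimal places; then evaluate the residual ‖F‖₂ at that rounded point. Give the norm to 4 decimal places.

1.3559

At (-1/2, 1): F = (-1.5000, -0.244835).
Jacobian J = [[3·y^2, 6·x·y + 1], [5·y - 2·sin(x) - 5, 5·x + 6·y - 5]].
At the point, J = [[3.0000, -2.0000], [0.958851, -1.5000]] (det J = -2.582298).
Solving J·Δ = −F gives Δ = (0.6817, 0.2725).
Then the next iterate is (x, y)₁ = (0.1817, 1.2725).
Re-evaluating at (0.1817, 1.2725): F = (1.155157, 0.709911), so ‖F‖₂ = 1.3559.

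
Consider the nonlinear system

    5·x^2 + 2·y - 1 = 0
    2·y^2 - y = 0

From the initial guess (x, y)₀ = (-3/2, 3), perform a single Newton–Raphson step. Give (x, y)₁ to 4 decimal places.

At (-3/2, 3): F = (16.2500, 15.0000).
Jacobian J = [[10·x, 2], [0, 4·y - 1]].
At the point, J = [[-15.0000, 2.0000], [0.0000, 11.0000]] (det J = -165.0000).
Solving J·Δ = −F gives Δ = (0.9015, -1.3636).
Then the next iterate is (x, y)₁ = (-0.5985, 1.6364).

(-0.5985, 1.6364)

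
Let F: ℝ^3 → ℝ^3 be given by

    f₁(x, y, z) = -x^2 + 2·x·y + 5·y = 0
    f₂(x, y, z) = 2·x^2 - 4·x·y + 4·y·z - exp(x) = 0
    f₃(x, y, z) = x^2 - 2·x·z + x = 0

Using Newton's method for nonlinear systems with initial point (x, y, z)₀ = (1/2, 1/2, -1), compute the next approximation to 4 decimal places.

(0.1692, 0.0417, -0.5734)

At (1/2, 1/2, -1): F = (2.7500, -4.148721, 1.7500).
Jacobian J = [[-2·x + 2·y, 2·x + 5, 0], [4·x - 4·y - exp(x), -4·x + 4·z, 4·y], [2·x - 2·z + 1, 0, -2·x]].
At the point, J = [[0.0000, 6.0000, 0.0000], [-1.648721, -6.0000, 2.0000], [4.0000, 0.0000, -1.0000]] (det J = 38.107672).
Solving J·Δ = −F gives Δ = (-0.3308, -0.4583, 0.4266).
Then the next iterate is (x, y, z)₁ = (0.1692, 0.0417, -0.5734).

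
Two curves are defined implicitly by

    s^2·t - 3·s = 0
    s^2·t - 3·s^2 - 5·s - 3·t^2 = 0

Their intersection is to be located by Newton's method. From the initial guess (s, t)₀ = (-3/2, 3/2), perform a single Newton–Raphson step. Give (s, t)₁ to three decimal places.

At (-3/2, 3/2): F = (7.875, -2.625).
Jacobian J = [[2·s·t - 3, s^2], [2·s·t - 6·s - 5, s^2 - 6·t]].
At the point, J = [[-7.500, 2.250], [-0.500, -6.750]] (det J = 51.750).
Solving J·Δ = −F gives Δ = (0.913, -0.457).
Then the next iterate is (s, t)₁ = (-0.587, 1.043).

(-0.587, 1.043)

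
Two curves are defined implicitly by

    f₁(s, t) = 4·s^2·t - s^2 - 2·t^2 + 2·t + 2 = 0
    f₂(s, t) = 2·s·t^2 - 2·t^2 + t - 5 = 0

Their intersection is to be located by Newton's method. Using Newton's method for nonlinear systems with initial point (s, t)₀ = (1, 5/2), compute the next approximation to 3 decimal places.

(1.096, 3.805)

At (1, 5/2): F = (3.500, -2.500).
Jacobian J = [[8·s·t - 2·s, 4·s^2 - 4·t + 2], [2·t^2, 4·s·t - 4·t + 1]].
At the point, J = [[18.000, -4.000], [12.500, 1.000]] (det J = 68.000).
Solving J·Δ = −F gives Δ = (0.096, 1.305).
Then the next iterate is (s, t)₁ = (1.096, 3.805).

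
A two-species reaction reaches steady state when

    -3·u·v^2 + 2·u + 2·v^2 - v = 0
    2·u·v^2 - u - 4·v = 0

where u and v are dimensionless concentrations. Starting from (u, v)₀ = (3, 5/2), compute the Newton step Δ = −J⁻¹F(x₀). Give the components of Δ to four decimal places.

At (3, 5/2): F = (-40.2500, 24.5000).
Jacobian J = [[-3·v^2 + 2, -6·u·v + 4·v - 1], [2·v^2 - 1, 4·u·v - 4]].
At the point, J = [[-16.7500, -36.0000], [11.5000, 26.0000]] (det J = -21.5000).
Solving J·Δ = −F gives Δ = (-7.6512, 2.4419).

(-7.6512, 2.4419)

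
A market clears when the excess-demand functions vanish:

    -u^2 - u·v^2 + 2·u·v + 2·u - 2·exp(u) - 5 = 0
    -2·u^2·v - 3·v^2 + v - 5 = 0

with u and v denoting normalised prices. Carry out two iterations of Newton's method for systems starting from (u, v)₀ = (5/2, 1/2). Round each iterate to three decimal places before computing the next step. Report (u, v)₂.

At (5/2, 1/2): F = (-28.73999, -11.500).
Jacobian J = [[-2·u - v^2 + 2·v - 2·exp(u) + 2, -2·u·v + 2·u], [-4·u·v, -2·u^2 - 6·v + 1]].
At the point, J = [[-26.61499, 2.500], [-5.000, -14.500]] (det J = 398.41732).
Solving J·Δ = −F gives Δ = (-1.118, -0.408).
Then the next iterate is (u, v)₁ = (1.382, 0.092).
Round to (1.382, 0.092) and repeat: F = (-11.86905, -5.28482), J = [[-8.55418, 2.50971], [-0.50858, -3.37185]].
Δ = (-1.769, -1.301), so (u, v)₂ = (-0.387, -1.209).

(-0.387, -1.209)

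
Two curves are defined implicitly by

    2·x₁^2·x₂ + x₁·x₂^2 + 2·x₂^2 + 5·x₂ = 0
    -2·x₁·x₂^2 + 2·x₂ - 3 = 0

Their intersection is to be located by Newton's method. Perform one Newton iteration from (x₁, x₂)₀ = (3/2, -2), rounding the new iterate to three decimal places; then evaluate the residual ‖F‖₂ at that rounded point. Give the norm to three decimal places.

At (3/2, -2): F = (-5.000, -19.000).
Jacobian J = [[4·x₁·x₂ + x₂^2, 2·x₁^2 + 2·x₁·x₂ + 4·x₂ + 5], [-2·x₂^2, -4·x₁·x₂ + 2]].
At the point, J = [[-8.000, -4.500], [-8.000, 14.000]] (det J = -148.000).
Solving J·Δ = −F gives Δ = (-1.051, 0.757).
Then the next iterate is (x₁, x₂)₁ = (0.449, -1.243).
Re-evaluating at (0.449, -1.243): F = (-2.93236, -6.87345), so ‖F‖₂ = 7.473.

7.473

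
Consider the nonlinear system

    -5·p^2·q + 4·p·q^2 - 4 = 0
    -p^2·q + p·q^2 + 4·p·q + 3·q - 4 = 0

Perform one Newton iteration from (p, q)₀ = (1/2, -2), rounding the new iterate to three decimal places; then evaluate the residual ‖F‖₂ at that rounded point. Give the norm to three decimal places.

At (1/2, -2): F = (6.500, -11.500).
Jacobian J = [[-10·p·q + 4·q^2, -5·p^2 + 8·p·q], [-2·p·q + q^2 + 4·q, -p^2 + 2·p·q + 4·p + 3]].
At the point, J = [[26.000, -9.250], [-2.000, 2.750]] (det J = 53.000).
Solving J·Δ = −F gives Δ = (1.670, 5.396).
Then the next iterate is (p, q)₁ = (2.170, 3.396).
Re-evaluating at (2.170, 3.396): F = (16.14772, 44.70007), so ‖F‖₂ = 47.527.

47.527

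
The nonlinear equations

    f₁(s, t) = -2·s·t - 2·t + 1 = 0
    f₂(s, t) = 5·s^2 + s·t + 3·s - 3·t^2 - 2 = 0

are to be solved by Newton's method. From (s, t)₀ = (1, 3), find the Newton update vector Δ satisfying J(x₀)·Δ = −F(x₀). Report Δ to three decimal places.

(-0.693, -1.711)

At (1, 3): F = (-11.000, -18.000).
Jacobian J = [[-2·t, -2·s - 2], [10·s + t + 3, s - 6·t]].
At the point, J = [[-6.000, -4.000], [16.000, -17.000]] (det J = 166.000).
Solving J·Δ = −F gives Δ = (-0.693, -1.711).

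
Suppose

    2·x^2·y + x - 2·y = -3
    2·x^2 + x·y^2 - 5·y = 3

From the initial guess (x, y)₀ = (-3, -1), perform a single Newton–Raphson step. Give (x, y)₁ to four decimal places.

(-1.4762, -1.2381)

At (-3, -1): F = (-16.0000, 17.0000).
Jacobian J = [[4·x·y + 1, 2·x^2 - 2], [4·x + y^2, 2·x·y - 5]].
At the point, J = [[13.0000, 16.0000], [-11.0000, 1.0000]] (det J = 189.0000).
Solving J·Δ = −F gives Δ = (1.5238, -0.2381).
Then the next iterate is (x, y)₁ = (-1.4762, -1.2381).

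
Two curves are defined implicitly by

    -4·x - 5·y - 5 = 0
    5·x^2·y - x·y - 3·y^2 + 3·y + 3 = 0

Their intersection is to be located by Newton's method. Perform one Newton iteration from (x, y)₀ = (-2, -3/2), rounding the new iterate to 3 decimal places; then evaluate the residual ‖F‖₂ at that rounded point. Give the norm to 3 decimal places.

2483.283

At (-2, -3/2): F = (10.500, -41.250).
Jacobian J = [[-4, -5], [10·x·y - y, 5·x^2 - x - 6·y + 3]].
At the point, J = [[-4.000, -5.000], [31.500, 34.000]] (det J = 21.500).
Solving J·Δ = −F gives Δ = (-7.012, 7.709).
Then the next iterate is (x, y)₁ = (-9.012, 6.209).
Re-evaluating at (-9.012, 6.209): F = (0.003, 2483.28266), so ‖F‖₂ = 2483.283.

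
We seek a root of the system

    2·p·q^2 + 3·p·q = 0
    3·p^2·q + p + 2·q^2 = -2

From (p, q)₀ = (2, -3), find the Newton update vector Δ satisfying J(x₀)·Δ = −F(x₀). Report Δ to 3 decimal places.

At (2, -3): F = (18.000, -14.000).
Jacobian J = [[2·q^2 + 3·q, 4·p·q + 3·p], [6·p·q + 1, 3·p^2 + 4·q]].
At the point, J = [[9.000, -18.000], [-35.000, 0.000]] (det J = -630.000).
Solving J·Δ = −F gives Δ = (-0.400, 0.800).

(-0.400, 0.800)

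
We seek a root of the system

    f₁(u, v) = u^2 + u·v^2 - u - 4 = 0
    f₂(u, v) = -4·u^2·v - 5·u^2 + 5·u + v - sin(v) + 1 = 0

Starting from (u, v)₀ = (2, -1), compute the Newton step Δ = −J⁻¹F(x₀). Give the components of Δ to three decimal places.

At (2, -1): F = (0.000, 6.84147).
Jacobian J = [[2·u + v^2 - 1, 2·u·v], [-8·u·v - 10·u + 5, -4·u^2 - cos(v) + 1]].
At the point, J = [[4.000, -4.000], [1.000, -15.54030]] (det J = -58.16121).
Solving J·Δ = −F gives Δ = (0.471, 0.471).

(0.471, 0.471)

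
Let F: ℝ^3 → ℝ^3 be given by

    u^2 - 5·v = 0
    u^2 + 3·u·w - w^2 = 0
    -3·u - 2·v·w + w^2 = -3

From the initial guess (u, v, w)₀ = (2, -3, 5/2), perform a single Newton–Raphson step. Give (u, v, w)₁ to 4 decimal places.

At (2, -3, 5/2): F = (19.0000, 12.7500, 18.2500).
Jacobian J = [[2·u, -5, 0], [2·u + 3·w, 0, 3·u - 2·w], [-3, -2·w, -2·v + 2·w]].
At the point, J = [[4.0000, -5.0000, 0.0000], [11.5000, 0.0000, 1.0000], [-3.0000, -5.0000, 11.0000]] (det J = 667.5000).
Solving J·Δ = −F gives Δ = (-1.0562, 2.9551, -0.6039).
Then the next iterate is (u, v, w)₁ = (0.9438, -0.0449, 1.8961).

(0.9438, -0.0449, 1.8961)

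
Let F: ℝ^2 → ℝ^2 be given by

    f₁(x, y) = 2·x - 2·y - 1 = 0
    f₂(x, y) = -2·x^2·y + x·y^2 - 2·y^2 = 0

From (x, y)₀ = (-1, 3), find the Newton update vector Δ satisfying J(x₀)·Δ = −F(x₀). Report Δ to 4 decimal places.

(-57.0000, -61.5000)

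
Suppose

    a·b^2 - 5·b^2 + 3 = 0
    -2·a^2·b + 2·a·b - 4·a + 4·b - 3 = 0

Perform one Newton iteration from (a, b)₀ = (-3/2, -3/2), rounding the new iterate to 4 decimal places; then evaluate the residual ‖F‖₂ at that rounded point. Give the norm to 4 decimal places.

At (-3/2, -3/2): F = (-11.6250, 8.2500).
Jacobian J = [[b^2, 2·a·b - 10·b], [-4·a·b + 2·b - 4, -2·a^2 + 2·a + 4]].
At the point, J = [[2.2500, 19.5000], [-16.0000, -3.5000]] (det J = 304.1250).
Solving J·Δ = −F gives Δ = (0.3952, 0.5506).
Then the next iterate is (a, b)₁ = (-1.1048, -0.9494).
Re-evaluating at (-1.1048, -0.9494): F = (-2.502625, 2.037037), so ‖F‖₂ = 3.2269.

3.2269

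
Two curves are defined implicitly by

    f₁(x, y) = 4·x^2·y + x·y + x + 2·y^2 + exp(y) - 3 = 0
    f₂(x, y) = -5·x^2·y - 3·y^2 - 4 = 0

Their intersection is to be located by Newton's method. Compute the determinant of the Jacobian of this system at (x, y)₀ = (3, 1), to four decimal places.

45.5485

J = [[8·x·y + y + 1, 4·x^2 + x + 4·y + exp(y)], [-10·x·y, -5·x^2 - 6·y]].
At the point, J = [[26.0000, 45.718282], [-30.0000, -51.0000]].
det J = 45.5485.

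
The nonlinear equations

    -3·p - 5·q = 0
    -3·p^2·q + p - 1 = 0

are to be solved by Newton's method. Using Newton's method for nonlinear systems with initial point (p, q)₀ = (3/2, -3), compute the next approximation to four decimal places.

At (3/2, -3): F = (10.5000, 20.7500).
Jacobian J = [[-3, -5], [-6·p·q + 1, -3·p^2]].
At the point, J = [[-3.0000, -5.0000], [28.0000, -6.7500]] (det J = 160.2500).
Solving J·Δ = −F gives Δ = (-0.2051, 2.2231).
Then the next iterate is (p, q)₁ = (1.2949, -0.7769).

(1.2949, -0.7769)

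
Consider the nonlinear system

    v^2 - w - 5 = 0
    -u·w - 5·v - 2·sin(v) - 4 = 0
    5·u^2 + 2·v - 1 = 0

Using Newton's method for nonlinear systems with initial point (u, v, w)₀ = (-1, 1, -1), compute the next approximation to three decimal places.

At (-1, 1, -1): F = (-3.000, -11.68294, 6.000).
Jacobian J = [[0, 2·v, -1], [-w, -2·cos(v) - 5, -u], [10·u, 2, 0]].
At the point, J = [[0.000, 2.000, -1.000], [1.000, -6.08060, 1.000], [-10.000, 2.000, 0.000]] (det J = 38.80605).
Solving J·Δ = −F gives Δ = (-0.126, -3.629, -10.258).
Then the next iterate is (u, v, w)₁ = (-1.126, -2.629, -11.258).

(-1.126, -2.629, -11.258)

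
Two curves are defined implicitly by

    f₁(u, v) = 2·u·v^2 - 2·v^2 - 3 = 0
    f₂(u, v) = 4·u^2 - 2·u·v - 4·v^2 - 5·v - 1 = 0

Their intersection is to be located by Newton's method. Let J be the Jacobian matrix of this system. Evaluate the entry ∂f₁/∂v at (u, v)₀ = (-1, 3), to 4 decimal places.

-24.0000

∂f₁/∂v = 4·u·v - 4·v.
At (-1, 3) this is -24.0000.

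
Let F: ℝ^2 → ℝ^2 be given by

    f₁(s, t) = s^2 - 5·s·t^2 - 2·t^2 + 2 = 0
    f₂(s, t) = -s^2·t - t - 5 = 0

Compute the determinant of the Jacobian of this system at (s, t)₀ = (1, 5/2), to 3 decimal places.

J = [[2·s - 5·t^2, -10·s·t - 4·t], [-2·s·t, -s^2 - 1]].
At the point, J = [[-29.250, -35.000], [-5.000, -2.000]].
det J = -116.500.

-116.500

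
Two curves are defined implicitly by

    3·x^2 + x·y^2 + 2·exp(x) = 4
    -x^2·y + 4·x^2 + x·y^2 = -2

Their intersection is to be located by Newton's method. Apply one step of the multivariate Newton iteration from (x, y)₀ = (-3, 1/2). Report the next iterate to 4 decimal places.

(-1.8637, 1.2643)

At (-3, 1/2): F = (22.349574, 32.7500).
Jacobian J = [[6·x + y^2 + 2·exp(x), 2·x·y], [-2·x·y + 8·x + y^2, -x^2 + 2·x·y]].
At the point, J = [[-17.650426, -3.0000], [-20.7500, -12.0000]] (det J = 149.555110).
Solving J·Δ = −F gives Δ = (1.1363, 0.7643).
Then the next iterate is (x, y)₁ = (-1.8637, 1.2643).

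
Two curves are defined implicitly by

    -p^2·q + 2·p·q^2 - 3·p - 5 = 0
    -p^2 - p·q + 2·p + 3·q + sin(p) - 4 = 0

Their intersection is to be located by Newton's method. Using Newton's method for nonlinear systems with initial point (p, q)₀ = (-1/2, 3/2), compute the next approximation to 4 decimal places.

At (-1/2, 3/2): F = (-6.1250, -0.479426).
Jacobian J = [[-2·p·q + 2·q^2 - 3, -p^2 + 4·p·q], [-2·p - q + cos(p) + 2, -p + 3]].
At the point, J = [[3.0000, -3.2500], [2.377583, 3.5000]] (det J = 18.227143).
Solving J·Δ = −F gives Δ = (1.2616, -0.7200).
Then the next iterate is (p, q)₁ = (0.7616, 0.7800).

(0.7616, 0.7800)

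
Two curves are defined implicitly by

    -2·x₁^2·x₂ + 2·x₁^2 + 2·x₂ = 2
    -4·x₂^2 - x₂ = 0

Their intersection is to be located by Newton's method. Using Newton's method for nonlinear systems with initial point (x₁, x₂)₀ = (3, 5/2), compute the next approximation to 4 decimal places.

(2.8307, 1.1905)

At (3, 5/2): F = (-24.0000, -27.5000).
Jacobian J = [[-4·x₁·x₂ + 4·x₁, -2·x₁^2 + 2], [0, -8·x₂ - 1]].
At the point, J = [[-18.0000, -16.0000], [0.0000, -21.0000]] (det J = 378.0000).
Solving J·Δ = −F gives Δ = (-0.1693, -1.3095).
Then the next iterate is (x₁, x₂)₁ = (2.8307, 1.1905).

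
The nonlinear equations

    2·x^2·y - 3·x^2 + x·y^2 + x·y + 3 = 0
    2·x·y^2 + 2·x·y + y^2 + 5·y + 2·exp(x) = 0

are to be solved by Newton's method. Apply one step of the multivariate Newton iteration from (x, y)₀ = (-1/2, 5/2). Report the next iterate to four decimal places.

At (-1/2, 5/2): F = (-0.8750, 11.213061).
Jacobian J = [[4·x·y - 6·x + y^2 + y, 2·x^2 + 2·x·y + x], [2·y^2 + 2·y + 2·exp(x), 4·x·y + 2·x + 2·y + 5]].
At the point, J = [[6.7500, -2.5000], [18.713061, 4.0000]] (det J = 73.782653).
Solving J·Δ = −F gives Δ = (-0.3325, -1.2477).
Then the next iterate is (x, y)₁ = (-0.8325, 1.2523).

(-0.8325, 1.2523)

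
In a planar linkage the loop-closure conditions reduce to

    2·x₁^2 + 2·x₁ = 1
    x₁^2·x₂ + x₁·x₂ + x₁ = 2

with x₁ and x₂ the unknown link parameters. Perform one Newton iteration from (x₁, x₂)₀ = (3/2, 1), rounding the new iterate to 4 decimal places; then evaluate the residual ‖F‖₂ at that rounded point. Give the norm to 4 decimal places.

1.3240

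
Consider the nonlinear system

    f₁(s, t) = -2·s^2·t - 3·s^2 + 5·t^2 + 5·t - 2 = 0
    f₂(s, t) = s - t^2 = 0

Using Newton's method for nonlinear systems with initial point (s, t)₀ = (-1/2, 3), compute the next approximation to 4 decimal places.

(-0.5763, 1.4040)

At (-1/2, 3): F = (55.7500, -9.5000).
Jacobian J = [[-4·s·t - 6·s, -2·s^2 + 10·t + 5], [1, -2·t]].
At the point, J = [[9.0000, 34.5000], [1.0000, -6.0000]] (det J = -88.5000).
Solving J·Δ = −F gives Δ = (-0.0763, -1.5960).
Then the next iterate is (s, t)₁ = (-0.5763, 1.4040).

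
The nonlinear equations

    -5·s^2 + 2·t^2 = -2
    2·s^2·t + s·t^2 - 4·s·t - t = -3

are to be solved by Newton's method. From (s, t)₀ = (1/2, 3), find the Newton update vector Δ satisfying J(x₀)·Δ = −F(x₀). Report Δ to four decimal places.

At (1/2, 3): F = (18.7500, 0.0000).
Jacobian J = [[-10·s, 4·t], [4·s·t + t^2 - 4·t, 2·s^2 + 2·s·t - 4·s - 1]].
At the point, J = [[-5.0000, 12.0000], [3.0000, 0.5000]] (det J = -38.5000).
Solving J·Δ = −F gives Δ = (0.2435, -1.4610).

(0.2435, -1.4610)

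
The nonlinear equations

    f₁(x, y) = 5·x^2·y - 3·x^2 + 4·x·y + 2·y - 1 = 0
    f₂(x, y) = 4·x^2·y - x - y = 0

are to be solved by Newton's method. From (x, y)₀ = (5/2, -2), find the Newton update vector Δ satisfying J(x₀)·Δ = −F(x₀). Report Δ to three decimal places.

(17.218, 31.518)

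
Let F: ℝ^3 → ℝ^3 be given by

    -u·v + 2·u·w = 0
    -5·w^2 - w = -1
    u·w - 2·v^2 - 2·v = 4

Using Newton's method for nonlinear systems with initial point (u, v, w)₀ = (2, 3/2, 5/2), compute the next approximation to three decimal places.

At (2, 3/2, 5/2): F = (7.000, -32.750, -6.500).
Jacobian J = [[-v + 2·w, -u, 2·u], [0, 0, -10·w - 1], [w, -4·v - 2, u]].
At the point, J = [[3.500, -2.000, 4.000], [0.000, 0.000, -26.000], [2.500, -8.000, 2.000]] (det J = -598.000).
Solving J·Δ = −F gives Δ = (-1.467, -1.586, -1.260).
Then the next iterate is (u, v, w)₁ = (0.533, -0.086, 1.240).

(0.533, -0.086, 1.240)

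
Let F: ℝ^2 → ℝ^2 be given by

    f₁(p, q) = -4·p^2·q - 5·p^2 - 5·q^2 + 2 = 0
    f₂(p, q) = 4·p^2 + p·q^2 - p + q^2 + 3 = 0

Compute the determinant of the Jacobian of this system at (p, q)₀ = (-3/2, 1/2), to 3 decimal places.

-189.000

J = [[-8·p·q - 10·p, -4·p^2 - 10·q], [8·p + q^2 - 1, 2·p·q + 2·q]].
At the point, J = [[21.000, -14.000], [-12.750, -0.500]].
det J = -189.000.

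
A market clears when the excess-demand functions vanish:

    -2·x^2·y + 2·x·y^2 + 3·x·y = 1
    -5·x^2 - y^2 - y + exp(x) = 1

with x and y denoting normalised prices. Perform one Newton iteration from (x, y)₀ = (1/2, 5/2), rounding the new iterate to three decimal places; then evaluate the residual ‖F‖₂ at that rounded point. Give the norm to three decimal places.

2.896

At (1/2, 5/2): F = (7.750, -9.35128).
Jacobian J = [[-4·x·y + 2·y^2 + 3·y, -2·x^2 + 4·x·y + 3·x], [-10·x + exp(x), -2·y - 1]].
At the point, J = [[15.000, 6.000], [-3.35128, -6.000]] (det J = -69.89233).
Solving J·Δ = −F gives Δ = (0.137, -1.635).
Then the next iterate is (x, y)₁ = (0.637, 0.865).
Re-evaluating at (0.637, 0.865): F = (0.90427, -2.75127), so ‖F‖₂ = 2.896.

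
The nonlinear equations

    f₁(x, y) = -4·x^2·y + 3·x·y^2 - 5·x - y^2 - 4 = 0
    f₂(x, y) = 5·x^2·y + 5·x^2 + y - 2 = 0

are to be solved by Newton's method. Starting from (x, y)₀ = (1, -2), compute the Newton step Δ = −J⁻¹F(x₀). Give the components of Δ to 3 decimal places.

At (1, -2): F = (7.000, -9.000).
Jacobian J = [[-8·x·y + 3·y^2 - 5, -4·x^2 + 6·x·y - 2·y], [10·x·y + 10·x, 5·x^2 + 1]].
At the point, J = [[23.000, -12.000], [-10.000, 6.000]] (det J = 18.000).
Solving J·Δ = −F gives Δ = (3.667, 7.611).

(3.667, 7.611)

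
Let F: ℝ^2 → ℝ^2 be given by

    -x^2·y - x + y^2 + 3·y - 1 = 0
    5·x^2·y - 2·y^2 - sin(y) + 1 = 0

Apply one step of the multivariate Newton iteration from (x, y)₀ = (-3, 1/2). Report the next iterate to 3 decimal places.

(-11.763, -3.155)

At (-3, 1/2): F = (-0.750, 22.52057).
Jacobian J = [[-2·x·y - 1, -x^2 + 2·y + 3], [10·x·y, 5·x^2 - 4·y - cos(y)]].
At the point, J = [[2.000, -5.000], [-15.000, 42.12242]] (det J = 9.24483).
Solving J·Δ = −F gives Δ = (-8.763, -3.655).
Then the next iterate is (x, y)₁ = (-11.763, -3.155).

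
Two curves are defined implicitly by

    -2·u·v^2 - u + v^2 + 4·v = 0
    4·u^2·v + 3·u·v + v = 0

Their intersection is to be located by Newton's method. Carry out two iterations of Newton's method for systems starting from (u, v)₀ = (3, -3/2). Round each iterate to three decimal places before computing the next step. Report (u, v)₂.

At (3, -3/2): F = (-20.250, -69.000).
Jacobian J = [[-2·v^2 - 1, -4·u·v + 2·v + 4], [8·u·v + 3·v, 4·u^2 + 3·u + 1]].
At the point, J = [[-5.500, 19.000], [-40.500, 46.000]] (det J = 516.500).
Solving J·Δ = −F gives Δ = (-0.735, 0.853).
Then the next iterate is (u, v)₁ = (2.265, -0.647).
Round to (2.265, -0.647) and repeat: F = (-6.33069, -18.32039), J = [[-1.83722, 8.56782], [-13.66464, 28.31590]].
Δ = (0.343, 0.812), so (u, v)₂ = (2.608, 0.165).

(2.608, 0.165)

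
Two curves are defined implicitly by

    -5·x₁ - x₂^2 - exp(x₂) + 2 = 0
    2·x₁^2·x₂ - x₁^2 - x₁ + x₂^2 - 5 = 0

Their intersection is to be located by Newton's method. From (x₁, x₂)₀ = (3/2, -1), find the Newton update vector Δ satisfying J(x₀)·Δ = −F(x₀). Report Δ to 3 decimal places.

At (3/2, -1): F = (-6.86788, -12.250).
Jacobian J = [[-5, -2·x₂ - exp(x₂)], [4·x₁·x₂ - 2·x₁ - 1, 2·x₁^2 + 2·x₂]].
At the point, J = [[-5.000, 1.63212], [-10.000, 2.500]] (det J = 3.82121).
Solving J·Δ = −F gives Δ = (-0.739, 1.944).

(-0.739, 1.944)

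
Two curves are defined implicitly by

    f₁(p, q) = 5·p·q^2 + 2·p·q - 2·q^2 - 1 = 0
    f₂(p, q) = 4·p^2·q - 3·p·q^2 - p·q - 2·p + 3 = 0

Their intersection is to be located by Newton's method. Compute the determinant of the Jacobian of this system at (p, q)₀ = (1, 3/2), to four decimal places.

-104.7500

J = [[5·q^2 + 2·q, 10·p·q + 2·p - 4·q], [8·p·q - 3·q^2 - q - 2, 4·p^2 - 6·p·q - p]].
At the point, J = [[14.2500, 11.0000], [1.7500, -6.0000]].
det J = -104.7500.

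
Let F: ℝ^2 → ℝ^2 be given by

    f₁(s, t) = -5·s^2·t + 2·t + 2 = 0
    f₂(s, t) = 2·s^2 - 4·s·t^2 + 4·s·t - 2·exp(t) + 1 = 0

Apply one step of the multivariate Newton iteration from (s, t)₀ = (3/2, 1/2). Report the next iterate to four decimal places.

At (3/2, 1/2): F = (-2.6250, 3.702557).
Jacobian J = [[-10·s·t, -5·s^2 + 2], [4·s - 4·t^2 + 4·t, -8·s·t + 4·s - 2·exp(t)]].
At the point, J = [[-7.5000, -9.2500], [7.0000, -3.297443]] (det J = 89.480819).
Solving J·Δ = −F gives Δ = (-0.4795, 0.1050).
Then the next iterate is (s, t)₁ = (1.0205, 0.6050).

(1.0205, 0.6050)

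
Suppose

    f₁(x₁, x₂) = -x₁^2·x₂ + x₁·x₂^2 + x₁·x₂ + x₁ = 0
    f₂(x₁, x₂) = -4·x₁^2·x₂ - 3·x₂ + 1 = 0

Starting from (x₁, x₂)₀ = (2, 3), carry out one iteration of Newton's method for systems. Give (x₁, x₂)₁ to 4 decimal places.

At (2, 3): F = (14.0000, -56.0000).
Jacobian J = [[-2·x₁·x₂ + x₂^2 + x₂ + 1, -x₁^2 + 2·x₁·x₂ + x₁], [-8·x₁·x₂, -4·x₁^2 - 3]].
At the point, J = [[1.0000, 10.0000], [-48.0000, -19.0000]] (det J = 461.0000).
Solving J·Δ = −F gives Δ = (-0.6377, -1.3362).
Then the next iterate is (x₁, x₂)₁ = (1.3623, 1.6638).

(1.3623, 1.6638)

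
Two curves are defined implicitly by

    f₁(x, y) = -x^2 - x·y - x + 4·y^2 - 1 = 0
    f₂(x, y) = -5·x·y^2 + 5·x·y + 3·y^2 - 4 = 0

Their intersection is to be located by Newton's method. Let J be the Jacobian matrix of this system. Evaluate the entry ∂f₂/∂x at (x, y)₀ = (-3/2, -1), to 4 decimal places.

∂f₂/∂x = -5·y^2 + 5·y.
At (-3/2, -1) this is -10.0000.

-10.0000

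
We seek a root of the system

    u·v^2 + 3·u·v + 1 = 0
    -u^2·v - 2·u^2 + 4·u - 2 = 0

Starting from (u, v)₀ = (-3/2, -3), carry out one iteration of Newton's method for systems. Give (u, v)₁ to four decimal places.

(3.7500, -3.2222)

At (-3/2, -3): F = (1.0000, -5.7500).
Jacobian J = [[v^2 + 3·v, 2·u·v + 3·u], [-2·u·v - 4·u + 4, -u^2]].
At the point, J = [[0.0000, 4.5000], [1.0000, -2.2500]] (det J = -4.5000).
Solving J·Δ = −F gives Δ = (5.2500, -0.2222).
Then the next iterate is (u, v)₁ = (3.7500, -3.2222).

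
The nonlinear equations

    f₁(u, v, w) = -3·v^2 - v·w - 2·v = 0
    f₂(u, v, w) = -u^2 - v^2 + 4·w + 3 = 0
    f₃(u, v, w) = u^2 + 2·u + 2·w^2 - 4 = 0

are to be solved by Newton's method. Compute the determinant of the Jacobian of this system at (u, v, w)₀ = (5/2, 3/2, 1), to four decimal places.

-607.5000

J = [[0, -6·v - w - 2, -v], [-2·u, -2·v, 4], [2·u + 2, 0, 4·w]].
At the point, J = [[0.0000, -12.0000, -1.5000], [-5.0000, -3.0000, 4.0000], [7.0000, 0.0000, 4.0000]].
det J = -607.5000.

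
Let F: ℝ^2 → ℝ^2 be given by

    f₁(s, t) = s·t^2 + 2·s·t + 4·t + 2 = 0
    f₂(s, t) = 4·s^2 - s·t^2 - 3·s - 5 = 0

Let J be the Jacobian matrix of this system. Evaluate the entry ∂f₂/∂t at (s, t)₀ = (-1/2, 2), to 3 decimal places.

2.000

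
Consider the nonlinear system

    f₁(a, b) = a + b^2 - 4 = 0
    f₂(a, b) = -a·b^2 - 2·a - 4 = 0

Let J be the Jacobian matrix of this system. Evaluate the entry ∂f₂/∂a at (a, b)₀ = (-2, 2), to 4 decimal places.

∂f₂/∂a = -b^2 - 2.
At (-2, 2) this is -6.0000.

-6.0000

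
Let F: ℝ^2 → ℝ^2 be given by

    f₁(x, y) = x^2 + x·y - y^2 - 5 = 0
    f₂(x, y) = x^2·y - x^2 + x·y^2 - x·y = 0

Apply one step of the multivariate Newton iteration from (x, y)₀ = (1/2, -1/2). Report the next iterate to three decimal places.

At (1/2, -1/2): F = (-5.250, 0.000).
Jacobian J = [[2·x + y, x - 2·y], [2·x·y - 2·x + y^2 - y, x^2 + 2·x·y - x]].
At the point, J = [[0.500, 1.500], [-0.750, -0.750]] (det J = 0.750).
Solving J·Δ = −F gives Δ = (-5.250, 5.250).
Then the next iterate is (x, y)₁ = (-4.750, 4.750).

(-4.750, 4.750)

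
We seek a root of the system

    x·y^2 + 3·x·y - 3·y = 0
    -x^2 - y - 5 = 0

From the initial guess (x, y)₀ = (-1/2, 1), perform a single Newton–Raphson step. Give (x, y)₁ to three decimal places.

(19.083, 14.333)

At (-1/2, 1): F = (-5.000, -6.250).
Jacobian J = [[y^2 + 3·y, 2·x·y + 3·x - 3], [-2·x, -1]].
At the point, J = [[4.000, -5.500], [1.000, -1.000]] (det J = 1.500).
Solving J·Δ = −F gives Δ = (19.583, 13.333).
Then the next iterate is (x, y)₁ = (19.083, 14.333).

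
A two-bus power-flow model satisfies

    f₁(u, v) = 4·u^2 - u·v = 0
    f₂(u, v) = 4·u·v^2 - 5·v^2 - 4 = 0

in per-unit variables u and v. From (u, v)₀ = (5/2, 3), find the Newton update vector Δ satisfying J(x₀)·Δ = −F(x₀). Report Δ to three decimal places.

(-1.046, -0.112)

At (5/2, 3): F = (17.500, 41.000).
Jacobian J = [[8·u - v, -u], [4·v^2, 8·u·v - 10·v]].
At the point, J = [[17.000, -2.500], [36.000, 30.000]] (det J = 600.000).
Solving J·Δ = −F gives Δ = (-1.046, -0.112).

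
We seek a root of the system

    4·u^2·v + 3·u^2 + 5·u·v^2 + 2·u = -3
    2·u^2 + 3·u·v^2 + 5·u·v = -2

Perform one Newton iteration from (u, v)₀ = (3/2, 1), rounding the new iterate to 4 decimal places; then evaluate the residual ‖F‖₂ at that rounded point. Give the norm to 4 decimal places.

At (3/2, 1): F = (29.2500, 18.5000).
Jacobian J = [[8·u·v + 6·u + 5·v^2 + 2, 4·u^2 + 10·u·v], [4·u + 3·v^2 + 5·v, 6·u·v + 5·u]].
At the point, J = [[28.0000, 24.0000], [14.0000, 16.5000]] (det J = 126.0000).
Solving J·Δ = −F gives Δ = (-0.3065, -0.8611).
Then the next iterate is (u, v)₁ = (1.1935, 0.1389).
Re-evaluating at (1.1935, 0.1389): F = (10.566879, 5.746850), so ‖F‖₂ = 12.0285.

12.0285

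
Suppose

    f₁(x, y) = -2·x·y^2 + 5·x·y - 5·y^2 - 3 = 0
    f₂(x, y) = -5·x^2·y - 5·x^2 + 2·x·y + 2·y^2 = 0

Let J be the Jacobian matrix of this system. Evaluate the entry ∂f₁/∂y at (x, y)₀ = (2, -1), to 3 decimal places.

28.000

∂f₁/∂y = -4·x·y + 5·x - 10·y.
At (2, -1) this is 28.000.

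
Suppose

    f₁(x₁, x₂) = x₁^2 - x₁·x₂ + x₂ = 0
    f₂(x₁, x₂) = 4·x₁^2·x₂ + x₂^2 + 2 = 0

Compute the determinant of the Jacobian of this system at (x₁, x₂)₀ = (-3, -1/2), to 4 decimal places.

-240.5000

J = [[2·x₁ - x₂, -x₁ + 1], [8·x₁·x₂, 4·x₁^2 + 2·x₂]].
At the point, J = [[-5.5000, 4.0000], [12.0000, 35.0000]].
det J = -240.5000.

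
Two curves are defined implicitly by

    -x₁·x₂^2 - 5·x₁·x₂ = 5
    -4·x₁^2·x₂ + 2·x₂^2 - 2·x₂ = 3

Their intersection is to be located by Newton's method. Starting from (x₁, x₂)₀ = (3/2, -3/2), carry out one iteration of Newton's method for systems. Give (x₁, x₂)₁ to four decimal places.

At (3/2, -3/2): F = (2.8750, 18.0000).
Jacobian J = [[-x₂^2 - 5·x₂, -2·x₁·x₂ - 5·x₁], [-8·x₁·x₂, -4·x₁^2 + 4·x₂ - 2]].
At the point, J = [[5.2500, -3.0000], [18.0000, -17.0000]] (det J = -35.2500).
Solving J·Δ = −F gives Δ = (0.1454, 1.2128).
Then the next iterate is (x₁, x₂)₁ = (1.6454, -0.2872).

(1.6454, -0.2872)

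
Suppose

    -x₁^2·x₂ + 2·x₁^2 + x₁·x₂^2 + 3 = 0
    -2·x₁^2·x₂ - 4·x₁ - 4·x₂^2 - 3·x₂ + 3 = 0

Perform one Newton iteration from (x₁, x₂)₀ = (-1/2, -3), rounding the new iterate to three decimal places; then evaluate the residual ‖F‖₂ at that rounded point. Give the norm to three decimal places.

At (-1/2, -3): F = (-0.250, -20.500).
Jacobian J = [[-2·x₁·x₂ + 4·x₁ + x₂^2, -x₁^2 + 2·x₁·x₂], [-4·x₁·x₂ - 4, -2·x₁^2 - 8·x₂ - 3]].
At the point, J = [[4.000, 2.750], [-10.000, 20.500]] (det J = 109.500).
Solving J·Δ = −F gives Δ = (-0.468, 0.772).
Then the next iterate is (x₁, x₂)₁ = (-0.968, -2.228).
Re-evaluating at (-0.968, -2.228): F = (2.15660, -2.12456), so ‖F‖₂ = 3.027.

3.027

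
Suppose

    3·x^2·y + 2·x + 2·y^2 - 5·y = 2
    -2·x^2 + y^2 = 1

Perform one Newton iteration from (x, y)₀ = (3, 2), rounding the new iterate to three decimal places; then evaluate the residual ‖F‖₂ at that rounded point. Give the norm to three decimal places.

14.581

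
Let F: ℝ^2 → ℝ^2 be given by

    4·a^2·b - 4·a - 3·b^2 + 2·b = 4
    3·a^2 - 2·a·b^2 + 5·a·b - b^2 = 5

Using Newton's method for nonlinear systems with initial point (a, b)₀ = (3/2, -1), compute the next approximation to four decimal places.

At (3/2, -1): F = (-24.0000, -9.7500).
Jacobian J = [[8·a·b - 4, 4·a^2 - 6·b + 2], [6·a - 2·b^2 + 5·b, -4·a·b + 5·a - 2·b]].
At the point, J = [[-16.0000, 17.0000], [2.0000, 15.5000]] (det J = -282.0000).
Solving J·Δ = −F gives Δ = (-0.7314, 0.7234).
Then the next iterate is (a, b)₁ = (0.7686, -0.2766).

(0.7686, -0.2766)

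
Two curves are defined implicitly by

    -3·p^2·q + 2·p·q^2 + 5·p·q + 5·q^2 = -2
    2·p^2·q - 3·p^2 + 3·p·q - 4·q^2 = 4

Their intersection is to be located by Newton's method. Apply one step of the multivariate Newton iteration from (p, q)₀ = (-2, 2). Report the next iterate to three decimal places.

At (-2, 2): F = (-38.000, -28.000).
Jacobian J = [[-6·p·q + 2·q^2 + 5·q, -3·p^2 + 4·p·q + 5·p + 10·q], [4·p·q - 6·p + 3·q, 2·p^2 + 3·p - 8·q]].
At the point, J = [[42.000, -18.000], [2.000, -14.000]] (det J = -552.000).
Solving J·Δ = −F gives Δ = (0.051, -1.993).
Then the next iterate is (p, q)₁ = (-1.949, 0.007).

(-1.949, 0.007)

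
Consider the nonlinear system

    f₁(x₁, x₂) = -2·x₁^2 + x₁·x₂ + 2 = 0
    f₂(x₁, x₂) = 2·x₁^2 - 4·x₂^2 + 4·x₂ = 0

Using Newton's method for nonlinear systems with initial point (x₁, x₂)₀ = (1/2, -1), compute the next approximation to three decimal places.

At (1/2, -1): F = (1.000, -7.500).
Jacobian J = [[-4·x₁ + x₂, x₁], [4·x₁, -8·x₂ + 4]].
At the point, J = [[-3.000, 0.500], [2.000, 12.000]] (det J = -37.000).
Solving J·Δ = −F gives Δ = (0.426, 0.554).
Then the next iterate is (x₁, x₂)₁ = (0.926, -0.446).

(0.926, -0.446)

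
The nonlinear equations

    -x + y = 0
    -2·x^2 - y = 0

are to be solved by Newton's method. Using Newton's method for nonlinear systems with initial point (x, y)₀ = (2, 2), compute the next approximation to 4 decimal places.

At (2, 2): F = (0.0000, -10.0000).
Jacobian J = [[-1, 1], [-4·x, -1]].
At the point, J = [[-1.0000, 1.0000], [-8.0000, -1.0000]] (det J = 9.0000).
Solving J·Δ = −F gives Δ = (-1.1111, -1.1111).
Then the next iterate is (x, y)₁ = (0.8889, 0.8889).

(0.8889, 0.8889)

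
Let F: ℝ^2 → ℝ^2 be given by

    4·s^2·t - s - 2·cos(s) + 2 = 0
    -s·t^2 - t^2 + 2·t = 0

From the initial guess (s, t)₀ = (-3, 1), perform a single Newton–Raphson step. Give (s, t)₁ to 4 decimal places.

(-2.0157, 0.4974)

At (-3, 1): F = (42.979985, 4.0000).
Jacobian J = [[8·s·t + 2·sin(s) - 1, 4·s^2], [-t^2, -2·s·t - 2·t + 2]].
At the point, J = [[-25.282240, 36.0000], [-1.0000, 6.0000]] (det J = -115.693440).
Solving J·Δ = −F gives Δ = (0.9843, -0.5026).
Then the next iterate is (s, t)₁ = (-2.0157, 0.4974).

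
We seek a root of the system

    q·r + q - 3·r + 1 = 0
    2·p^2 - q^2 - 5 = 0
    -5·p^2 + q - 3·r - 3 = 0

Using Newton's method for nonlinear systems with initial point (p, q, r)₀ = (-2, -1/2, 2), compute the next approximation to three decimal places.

(0.639, 17.865, 15.885)

At (-2, -1/2, 2): F = (-6.500, 2.750, -29.500).
Jacobian J = [[0, r + 1, q - 3], [4·p, -2·q, 0], [-10·p, 1, -3]].
At the point, J = [[0.000, 3.000, -3.500], [-8.000, 1.000, 0.000], [20.000, 1.000, -3.000]] (det J = 26.000).
Solving J·Δ = −F gives Δ = (2.639, 18.365, 13.885).
Then the next iterate is (p, q, r)₁ = (0.639, 17.865, 15.885).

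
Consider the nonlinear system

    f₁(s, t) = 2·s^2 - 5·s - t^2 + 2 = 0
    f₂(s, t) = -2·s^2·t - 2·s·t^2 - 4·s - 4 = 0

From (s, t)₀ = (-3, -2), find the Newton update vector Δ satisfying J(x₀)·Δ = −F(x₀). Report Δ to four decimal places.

At (-3, -2): F = (31.0000, 68.0000).
Jacobian J = [[4·s - 5, -2·t], [-4·s·t - 2·t^2 - 4, -2·s^2 - 4·s·t]].
At the point, J = [[-17.0000, 4.0000], [-36.0000, -42.0000]] (det J = 858.0000).
Solving J·Δ = −F gives Δ = (1.8345, 0.0466).

(1.8345, 0.0466)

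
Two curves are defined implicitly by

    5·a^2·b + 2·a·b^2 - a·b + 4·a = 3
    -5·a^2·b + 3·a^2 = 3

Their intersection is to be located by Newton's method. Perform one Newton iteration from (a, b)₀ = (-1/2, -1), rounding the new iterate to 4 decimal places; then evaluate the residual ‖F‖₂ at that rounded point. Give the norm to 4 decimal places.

At (-1/2, -1): F = (-7.7500, -1.0000).
Jacobian J = [[10·a·b + 2·b^2 - b + 4, 5·a^2 + 4·a·b - a], [-10·a·b + 6·a, -5·a^2]].
At the point, J = [[12.0000, 3.7500], [-8.0000, -1.2500]] (det J = 15.0000).
Solving J·Δ = −F gives Δ = (-0.8958, 4.9333).
Then the next iterate is (a, b)₁ = (-1.3958, 3.9333).
Re-evaluating at (-1.3958, 3.9333): F = (-7.966113, -35.470636), so ‖F‖₂ = 36.3542.

36.3542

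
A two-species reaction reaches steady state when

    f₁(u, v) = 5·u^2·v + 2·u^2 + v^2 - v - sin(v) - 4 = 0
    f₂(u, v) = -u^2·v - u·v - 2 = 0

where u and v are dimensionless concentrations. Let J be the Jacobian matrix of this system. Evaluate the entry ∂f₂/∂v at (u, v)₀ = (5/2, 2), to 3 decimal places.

-8.750

∂f₂/∂v = -u^2 - u.
At (5/2, 2) this is -8.750.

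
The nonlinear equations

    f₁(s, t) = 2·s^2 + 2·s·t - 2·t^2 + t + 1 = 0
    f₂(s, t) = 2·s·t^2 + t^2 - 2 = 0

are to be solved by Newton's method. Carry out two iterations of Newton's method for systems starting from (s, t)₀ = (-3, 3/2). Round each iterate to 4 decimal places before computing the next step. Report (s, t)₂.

(-0.5641, 0.5678)

At (-3, 3/2): F = (7.0000, -13.2500).
Jacobian J = [[4·s + 2·t, 2·s - 4·t + 1], [2·t^2, 4·s·t + 2·t]].
At the point, J = [[-9.0000, -11.0000], [4.5000, -15.0000]] (det J = 184.5000).
Solving J·Δ = −F gives Δ = (1.3591, -0.4756).
Then the next iterate is (s, t)₁ = (-1.6409, 1.0244).
Round to (-1.6409, 1.0244) and repeat: F = (1.948839, -4.394510), J = [[-4.5148, -6.3794], [2.098791, -4.674952]].
Δ = (1.0768, -0.4566), so (s, t)₂ = (-0.5641, 0.5678).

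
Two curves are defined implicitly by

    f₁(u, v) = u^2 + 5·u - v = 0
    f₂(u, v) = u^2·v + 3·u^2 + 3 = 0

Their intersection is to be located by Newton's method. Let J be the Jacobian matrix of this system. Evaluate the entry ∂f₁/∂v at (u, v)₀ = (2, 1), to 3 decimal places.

∂f₁/∂v = -1.
At (2, 1) this is -1.000.

-1.000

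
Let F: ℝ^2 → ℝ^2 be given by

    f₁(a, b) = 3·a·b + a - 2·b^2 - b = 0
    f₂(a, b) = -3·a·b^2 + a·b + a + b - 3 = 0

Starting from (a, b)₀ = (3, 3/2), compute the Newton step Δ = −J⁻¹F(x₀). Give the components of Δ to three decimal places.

At (3, 3/2): F = (10.500, -14.250).
Jacobian J = [[3·b + 1, 3·a - 4·b - 1], [-3·b^2 + b + 1, -6·a·b + a + 1]].
At the point, J = [[5.500, 2.000], [-4.250, -23.000]] (det J = -118.000).
Solving J·Δ = −F gives Δ = (-1.805, -0.286).

(-1.805, -0.286)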